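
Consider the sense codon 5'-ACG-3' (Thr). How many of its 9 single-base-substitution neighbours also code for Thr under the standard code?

3

Position 1: none → 0 synonymous.
Position 2: none → 0 synonymous.
Position 3: ACT, ACC, ACA → 3 synonymous.
Total: 0 + 0 + 3 = 3.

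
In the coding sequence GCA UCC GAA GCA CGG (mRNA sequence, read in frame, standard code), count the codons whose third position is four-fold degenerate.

Codon 1 GCA (Ala): third position 4-fold.
Codon 2 UCC (Ser): third position 4-fold.
Codon 3 GAA (Glu): third position 2-fold.
Codon 4 GCA (Ala): third position 4-fold.
Codon 5 CGG (Arg): third position 4-fold.
Four-fold degenerate third positions: 4.

4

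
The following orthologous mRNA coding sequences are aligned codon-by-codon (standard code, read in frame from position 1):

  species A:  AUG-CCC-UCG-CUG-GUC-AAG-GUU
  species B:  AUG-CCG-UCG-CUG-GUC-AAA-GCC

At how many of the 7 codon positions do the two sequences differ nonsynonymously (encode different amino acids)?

1

Codon 1: AUG Met / AUG Met — identical.
Codon 2: CCC Pro / CCG Pro — synonymous.
Codon 3: UCG Ser / UCG Ser — identical.
Codon 4: CUG Leu / CUG Leu — identical.
Codon 5: GUC Val / GUC Val — identical.
Codon 6: AAG Lys / AAA Lys — synonymous.
Codon 7: GUU Val / GCC Ala — nonsynonymous.
Nonsynonymous differences: 1.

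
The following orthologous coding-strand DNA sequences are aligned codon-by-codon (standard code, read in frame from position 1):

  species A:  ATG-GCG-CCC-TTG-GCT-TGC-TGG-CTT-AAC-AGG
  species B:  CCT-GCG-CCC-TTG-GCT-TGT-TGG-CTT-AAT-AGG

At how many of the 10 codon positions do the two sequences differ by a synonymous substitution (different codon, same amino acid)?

2

Codon 1: ATG Met / CCT Pro — nonsynonymous.
Codon 2: GCG Ala / GCG Ala — identical.
Codon 3: CCC Pro / CCC Pro — identical.
Codon 4: TTG Leu / TTG Leu — identical.
Codon 5: GCT Ala / GCT Ala — identical.
Codon 6: TGC Cys / TGT Cys — synonymous.
Codon 7: TGG Trp / TGG Trp — identical.
Codon 8: CTT Leu / CTT Leu — identical.
Codon 9: AAC Asn / AAT Asn — synonymous.
Codon 10: AGG Arg / AGG Arg — identical.
Synonymous differences: 2.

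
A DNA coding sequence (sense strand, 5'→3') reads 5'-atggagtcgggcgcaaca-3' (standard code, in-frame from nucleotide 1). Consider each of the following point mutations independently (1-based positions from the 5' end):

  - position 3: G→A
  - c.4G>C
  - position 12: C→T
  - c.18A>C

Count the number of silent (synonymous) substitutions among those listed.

2

Codon 1: ATG (Met) → ATA (Ile) — missense.
Codon 2: GAG (Glu) → CAG (Gln) — missense.
Codon 4: GGC (Gly) → GGT (Gly) — synonymous.
Codon 6: ACA (Thr) → ACC (Thr) — synonymous.
Synonymous: 2 of 4.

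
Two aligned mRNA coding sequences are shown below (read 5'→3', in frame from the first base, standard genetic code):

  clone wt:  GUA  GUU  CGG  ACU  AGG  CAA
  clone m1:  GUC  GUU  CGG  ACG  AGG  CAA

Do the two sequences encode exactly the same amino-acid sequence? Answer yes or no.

yes

Codon 1: GUA Val / GUC Val — synonymous.
Codon 2: GUU Val / GUU Val — identical.
Codon 3: CGG Arg / CGG Arg — identical.
Codon 4: ACU Thr / ACG Thr — synonymous.
Codon 5: AGG Arg / AGG Arg — identical.
Codon 6: CAA Gln / CAA Gln — identical.
Nonsynonymous differences: 0 → same protein.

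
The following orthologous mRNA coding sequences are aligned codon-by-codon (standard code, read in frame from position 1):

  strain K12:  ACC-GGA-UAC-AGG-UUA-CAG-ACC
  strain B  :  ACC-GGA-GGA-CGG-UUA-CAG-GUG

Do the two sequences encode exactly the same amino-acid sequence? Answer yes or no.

no

Codon 1: ACC Thr / ACC Thr — identical.
Codon 2: GGA Gly / GGA Gly — identical.
Codon 3: UAC Tyr / GGA Gly — nonsynonymous.
Codon 4: AGG Arg / CGG Arg — synonymous.
Codon 5: UUA Leu / UUA Leu — identical.
Codon 6: CAG Gln / CAG Gln — identical.
Codon 7: ACC Thr / GUG Val — nonsynonymous.
Nonsynonymous differences: 2 → different protein.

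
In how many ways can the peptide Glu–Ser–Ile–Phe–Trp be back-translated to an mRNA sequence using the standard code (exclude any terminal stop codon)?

Glu: 2 codons.
Ser: 6 codons.
Ile: 3 codons.
Phe: 2 codons.
Trp: 1 codon.
2 × 6 × 3 × 2 × 1 = 72.

72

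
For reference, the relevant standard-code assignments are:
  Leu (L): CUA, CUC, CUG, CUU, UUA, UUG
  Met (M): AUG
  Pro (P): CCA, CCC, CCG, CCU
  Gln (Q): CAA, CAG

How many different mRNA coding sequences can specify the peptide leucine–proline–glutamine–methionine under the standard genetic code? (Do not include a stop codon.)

Leu: 6 codons.
Pro: 4 codons.
Gln: 2 codons.
Met: 1 codon.
6 × 4 × 2 × 1 = 48.

48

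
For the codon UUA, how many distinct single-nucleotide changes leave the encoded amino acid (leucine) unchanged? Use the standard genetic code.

Position 1: CUA → 1 synonymous.
Position 2: none → 0 synonymous.
Position 3: UUG → 1 synonymous.
Total: 1 + 0 + 1 = 2.

2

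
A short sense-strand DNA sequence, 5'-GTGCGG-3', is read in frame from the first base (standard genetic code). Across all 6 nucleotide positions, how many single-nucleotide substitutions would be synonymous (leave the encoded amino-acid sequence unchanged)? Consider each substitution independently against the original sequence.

Codon 1 (GTG, Val): 3 synonymous substitutions.
Codon 2 (CGG, Arg): 4 synonymous substitutions.
Total: 3 + 4 = 7.

7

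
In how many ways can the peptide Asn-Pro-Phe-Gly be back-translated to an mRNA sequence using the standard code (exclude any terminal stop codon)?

64

Asn: 2 codons.
Pro: 4 codons.
Phe: 2 codons.
Gly: 4 codons.
2 × 4 × 2 × 4 = 64.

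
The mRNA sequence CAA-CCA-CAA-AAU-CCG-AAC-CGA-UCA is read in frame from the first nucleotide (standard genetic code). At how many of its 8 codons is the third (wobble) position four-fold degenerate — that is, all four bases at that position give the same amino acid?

Codon 1 CAA (Gln): third position 2-fold.
Codon 2 CCA (Pro): third position 4-fold.
Codon 3 CAA (Gln): third position 2-fold.
Codon 4 AAU (Asn): third position 2-fold.
Codon 5 CCG (Pro): third position 4-fold.
Codon 6 AAC (Asn): third position 2-fold.
Codon 7 CGA (Arg): third position 4-fold.
Codon 8 UCA (Ser): third position 4-fold.
Four-fold degenerate third positions: 4.

4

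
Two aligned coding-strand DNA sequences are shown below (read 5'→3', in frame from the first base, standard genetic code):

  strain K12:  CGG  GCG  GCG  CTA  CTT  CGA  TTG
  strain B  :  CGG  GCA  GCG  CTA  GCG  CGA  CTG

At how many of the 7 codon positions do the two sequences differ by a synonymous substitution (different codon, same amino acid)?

Codon 1: CGG Arg / CGG Arg — identical.
Codon 2: GCG Ala / GCA Ala — synonymous.
Codon 3: GCG Ala / GCG Ala — identical.
Codon 4: CTA Leu / CTA Leu — identical.
Codon 5: CTT Leu / GCG Ala — nonsynonymous.
Codon 6: CGA Arg / CGA Arg — identical.
Codon 7: TTG Leu / CTG Leu — synonymous.
Synonymous differences: 2.

2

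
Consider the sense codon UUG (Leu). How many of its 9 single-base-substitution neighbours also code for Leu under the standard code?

Position 1: CUG → 1 synonymous.
Position 2: none → 0 synonymous.
Position 3: UUA → 1 synonymous.
Total: 1 + 0 + 1 = 2.

2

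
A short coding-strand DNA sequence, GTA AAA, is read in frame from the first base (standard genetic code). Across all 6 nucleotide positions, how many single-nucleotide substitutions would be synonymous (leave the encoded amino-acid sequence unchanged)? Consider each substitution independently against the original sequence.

4

Codon 1 (GTA, Val): 3 synonymous substitutions.
Codon 2 (AAA, Lys): 1 synonymous substitution.
Total: 3 + 1 = 4.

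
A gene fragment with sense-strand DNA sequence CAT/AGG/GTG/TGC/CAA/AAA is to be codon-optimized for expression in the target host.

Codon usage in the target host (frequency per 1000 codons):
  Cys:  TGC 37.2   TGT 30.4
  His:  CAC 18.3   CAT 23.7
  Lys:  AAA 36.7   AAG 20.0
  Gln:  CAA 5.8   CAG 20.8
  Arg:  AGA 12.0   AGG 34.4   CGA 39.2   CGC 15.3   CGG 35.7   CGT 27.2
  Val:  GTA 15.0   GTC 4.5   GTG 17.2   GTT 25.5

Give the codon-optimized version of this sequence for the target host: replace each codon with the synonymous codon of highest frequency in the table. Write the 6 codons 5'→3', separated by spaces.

CAT CGA GTT TGC CAG AAA

Codon 1 (His): best is CAT at 23.7.
Codon 2 (Arg): best is CGA at 39.2.
Codon 3 (Val): best is GTT at 25.5.
Codon 4 (Cys): best is TGC at 37.2.
Codon 5 (Gln): best is CAG at 20.8.
Codon 6 (Lys): best is AAA at 36.7.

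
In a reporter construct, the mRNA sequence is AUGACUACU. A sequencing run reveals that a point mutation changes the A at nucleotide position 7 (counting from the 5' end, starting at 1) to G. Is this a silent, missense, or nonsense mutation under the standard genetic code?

missense

Position 7 falls in codon 3: ACU → Thr.
After the substitution the codon is GCU → Ala.
Thr ≠ Ala, so this is a missense mutation.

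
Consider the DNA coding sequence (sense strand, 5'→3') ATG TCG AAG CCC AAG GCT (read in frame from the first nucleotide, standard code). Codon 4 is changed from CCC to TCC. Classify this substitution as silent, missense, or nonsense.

missense

Position 10 falls in codon 4: CCC → Pro.
After the substitution the codon is TCC → Ser.
Pro ≠ Ser, so this is a missense mutation.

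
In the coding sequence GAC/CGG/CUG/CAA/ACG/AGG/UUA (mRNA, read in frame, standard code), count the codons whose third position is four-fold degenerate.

3

Codon 1 GAC (Asp): third position 2-fold.
Codon 2 CGG (Arg): third position 4-fold.
Codon 3 CUG (Leu): third position 4-fold.
Codon 4 CAA (Gln): third position 2-fold.
Codon 5 ACG (Thr): third position 4-fold.
Codon 6 AGG (Arg): third position 2-fold.
Codon 7 UUA (Leu): third position 2-fold.
Four-fold degenerate third positions: 3.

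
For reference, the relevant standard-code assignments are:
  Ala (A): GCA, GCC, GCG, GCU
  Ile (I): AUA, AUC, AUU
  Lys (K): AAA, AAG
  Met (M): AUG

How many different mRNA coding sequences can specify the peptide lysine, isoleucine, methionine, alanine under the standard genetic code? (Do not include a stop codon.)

24

Lys: 2 codons.
Ile: 3 codons.
Met: 1 codon.
Ala: 4 codons.
2 × 3 × 1 × 4 = 24.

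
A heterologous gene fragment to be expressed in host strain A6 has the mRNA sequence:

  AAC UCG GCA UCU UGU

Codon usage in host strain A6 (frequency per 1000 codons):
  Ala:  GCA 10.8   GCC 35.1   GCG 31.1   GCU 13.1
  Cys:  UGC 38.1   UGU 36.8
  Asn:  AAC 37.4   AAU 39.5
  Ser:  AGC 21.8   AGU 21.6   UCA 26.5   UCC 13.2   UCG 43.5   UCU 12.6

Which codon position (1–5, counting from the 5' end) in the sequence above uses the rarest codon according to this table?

3

Codon 1 AAC (Asn): 37.4 per 1000.
Codon 2 UCG (Ser): 43.5 per 1000.
Codon 3 GCA (Ala): 10.8 per 1000.
Codon 4 UCU (Ser): 12.6 per 1000.
Codon 5 UGU (Cys): 36.8 per 1000.
Lowest frequency is 10.8 at codon 3.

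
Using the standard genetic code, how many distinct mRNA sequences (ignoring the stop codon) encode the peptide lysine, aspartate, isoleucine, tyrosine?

24

Lys: 2 codons.
Asp: 2 codons.
Ile: 3 codons.
Tyr: 2 codons.
2 × 2 × 3 × 2 = 24.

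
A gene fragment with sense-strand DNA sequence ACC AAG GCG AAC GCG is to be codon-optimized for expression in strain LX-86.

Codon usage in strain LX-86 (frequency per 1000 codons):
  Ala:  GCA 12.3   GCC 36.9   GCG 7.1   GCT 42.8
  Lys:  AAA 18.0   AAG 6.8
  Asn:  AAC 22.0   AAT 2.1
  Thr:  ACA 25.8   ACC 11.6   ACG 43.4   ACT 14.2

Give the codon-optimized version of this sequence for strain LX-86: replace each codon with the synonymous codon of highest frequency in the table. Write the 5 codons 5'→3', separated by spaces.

Codon 1 (Thr): best is ACG at 43.4.
Codon 2 (Lys): best is AAA at 18.0.
Codon 3 (Ala): best is GCT at 42.8.
Codon 4 (Asn): best is AAC at 22.0.
Codon 5 (Ala): best is GCT at 42.8.

ACG AAA GCT AAC GCT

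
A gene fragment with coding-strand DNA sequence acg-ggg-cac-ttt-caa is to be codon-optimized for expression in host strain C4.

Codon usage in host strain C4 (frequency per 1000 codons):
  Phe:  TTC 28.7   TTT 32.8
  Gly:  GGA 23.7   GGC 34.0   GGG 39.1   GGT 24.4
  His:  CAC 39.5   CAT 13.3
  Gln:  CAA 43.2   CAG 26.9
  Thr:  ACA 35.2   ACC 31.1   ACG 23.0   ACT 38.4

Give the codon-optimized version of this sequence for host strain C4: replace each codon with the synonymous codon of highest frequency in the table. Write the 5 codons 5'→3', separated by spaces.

ACT GGG CAC TTT CAA

Codon 1 (Thr): best is ACT at 38.4.
Codon 2 (Gly): best is GGG at 39.1.
Codon 3 (His): best is CAC at 39.5.
Codon 4 (Phe): best is TTT at 32.8.
Codon 5 (Gln): best is CAA at 43.2.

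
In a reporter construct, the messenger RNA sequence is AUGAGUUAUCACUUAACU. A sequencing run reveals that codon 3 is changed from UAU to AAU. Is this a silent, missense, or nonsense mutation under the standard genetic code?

missense

Position 7 falls in codon 3: UAU → Tyr.
After the substitution the codon is AAU → Asn.
Tyr ≠ Asn, so this is a missense mutation.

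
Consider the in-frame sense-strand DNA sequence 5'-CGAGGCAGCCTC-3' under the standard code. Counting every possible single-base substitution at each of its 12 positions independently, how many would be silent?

Codon 1 (CGA, Arg): 4 synonymous substitutions.
Codon 2 (GGC, Gly): 3 synonymous substitutions.
Codon 3 (AGC, Ser): 1 synonymous substitution.
Codon 4 (CTC, Leu): 3 synonymous substitutions.
Total: 4 + 3 + 1 + 3 = 11.

11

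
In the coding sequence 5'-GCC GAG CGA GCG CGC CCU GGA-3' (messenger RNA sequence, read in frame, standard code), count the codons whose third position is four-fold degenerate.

6

Codon 1 GCC (Ala): third position 4-fold.
Codon 2 GAG (Glu): third position 2-fold.
Codon 3 CGA (Arg): third position 4-fold.
Codon 4 GCG (Ala): third position 4-fold.
Codon 5 CGC (Arg): third position 4-fold.
Codon 6 CCU (Pro): third position 4-fold.
Codon 7 GGA (Gly): third position 4-fold.
Four-fold degenerate third positions: 6.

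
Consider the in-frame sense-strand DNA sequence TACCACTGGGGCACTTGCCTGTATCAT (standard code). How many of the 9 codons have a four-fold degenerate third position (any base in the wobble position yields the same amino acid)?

3

Codon 1 TAC (Tyr): third position 2-fold.
Codon 2 CAC (His): third position 2-fold.
Codon 3 TGG (Trp): third position 1-fold.
Codon 4 GGC (Gly): third position 4-fold.
Codon 5 ACT (Thr): third position 4-fold.
Codon 6 TGC (Cys): third position 2-fold.
Codon 7 CTG (Leu): third position 4-fold.
Codon 8 TAT (Tyr): third position 2-fold.
Codon 9 CAT (His): third position 2-fold.
Four-fold degenerate third positions: 3.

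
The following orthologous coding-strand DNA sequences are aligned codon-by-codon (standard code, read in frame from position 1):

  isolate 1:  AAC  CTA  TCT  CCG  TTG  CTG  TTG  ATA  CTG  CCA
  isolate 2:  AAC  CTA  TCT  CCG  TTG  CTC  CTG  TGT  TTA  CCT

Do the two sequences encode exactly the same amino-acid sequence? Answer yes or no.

Codon 1: AAC Asn / AAC Asn — identical.
Codon 2: CTA Leu / CTA Leu — identical.
Codon 3: TCT Ser / TCT Ser — identical.
Codon 4: CCG Pro / CCG Pro — identical.
Codon 5: TTG Leu / TTG Leu — identical.
Codon 6: CTG Leu / CTC Leu — synonymous.
Codon 7: TTG Leu / CTG Leu — synonymous.
Codon 8: ATA Ile / TGT Cys — nonsynonymous.
Codon 9: CTG Leu / TTA Leu — synonymous.
Codon 10: CCA Pro / CCT Pro — synonymous.
Nonsynonymous differences: 1 → different protein.

no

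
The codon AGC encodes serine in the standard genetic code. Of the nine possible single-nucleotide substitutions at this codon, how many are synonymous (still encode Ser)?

1

Position 1: none → 0 synonymous.
Position 2: none → 0 synonymous.
Position 3: AGU → 1 synonymous.
Total: 0 + 0 + 1 = 1.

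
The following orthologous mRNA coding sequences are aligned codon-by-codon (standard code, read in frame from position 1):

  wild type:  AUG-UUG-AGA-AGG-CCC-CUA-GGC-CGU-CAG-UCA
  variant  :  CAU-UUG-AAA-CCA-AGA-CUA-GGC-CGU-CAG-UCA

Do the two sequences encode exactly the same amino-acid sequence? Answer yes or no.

Codon 1: AUG Met / CAU His — nonsynonymous.
Codon 2: UUG Leu / UUG Leu — identical.
Codon 3: AGA Arg / AAA Lys — nonsynonymous.
Codon 4: AGG Arg / CCA Pro — nonsynonymous.
Codon 5: CCC Pro / AGA Arg — nonsynonymous.
Codon 6: CUA Leu / CUA Leu — identical.
Codon 7: GGC Gly / GGC Gly — identical.
Codon 8: CGU Arg / CGU Arg — identical.
Codon 9: CAG Gln / CAG Gln — identical.
Codon 10: UCA Ser / UCA Ser — identical.
Nonsynonymous differences: 4 → different protein.

no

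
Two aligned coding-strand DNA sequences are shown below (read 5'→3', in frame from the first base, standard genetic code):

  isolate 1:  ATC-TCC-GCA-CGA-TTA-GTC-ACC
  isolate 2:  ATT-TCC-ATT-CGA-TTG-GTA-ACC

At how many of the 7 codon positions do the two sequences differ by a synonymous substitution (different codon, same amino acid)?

Codon 1: ATC Ile / ATT Ile — synonymous.
Codon 2: TCC Ser / TCC Ser — identical.
Codon 3: GCA Ala / ATT Ile — nonsynonymous.
Codon 4: CGA Arg / CGA Arg — identical.
Codon 5: TTA Leu / TTG Leu — synonymous.
Codon 6: GTC Val / GTA Val — synonymous.
Codon 7: ACC Thr / ACC Thr — identical.
Synonymous differences: 3.

3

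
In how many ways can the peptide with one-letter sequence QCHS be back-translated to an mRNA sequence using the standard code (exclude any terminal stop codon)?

Gln: 2 codons.
Cys: 2 codons.
His: 2 codons.
Ser: 6 codons.
2 × 2 × 2 × 6 = 48.

48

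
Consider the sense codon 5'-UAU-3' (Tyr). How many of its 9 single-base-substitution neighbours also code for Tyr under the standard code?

1

Position 1: none → 0 synonymous.
Position 2: none → 0 synonymous.
Position 3: UAC → 1 synonymous.
Total: 0 + 0 + 1 = 1.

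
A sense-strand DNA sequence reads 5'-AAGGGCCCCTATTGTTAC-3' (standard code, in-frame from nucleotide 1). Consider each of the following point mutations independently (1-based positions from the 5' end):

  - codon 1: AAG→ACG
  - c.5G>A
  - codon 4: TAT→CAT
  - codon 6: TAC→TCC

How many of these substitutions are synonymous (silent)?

Codon 1: AAG (Lys) → ACG (Thr) — missense.
Codon 2: GGC (Gly) → GAC (Asp) — missense.
Codon 4: TAT (Tyr) → CAT (His) — missense.
Codon 6: TAC (Tyr) → TCC (Ser) — missense.
Synonymous: 0 of 4.

0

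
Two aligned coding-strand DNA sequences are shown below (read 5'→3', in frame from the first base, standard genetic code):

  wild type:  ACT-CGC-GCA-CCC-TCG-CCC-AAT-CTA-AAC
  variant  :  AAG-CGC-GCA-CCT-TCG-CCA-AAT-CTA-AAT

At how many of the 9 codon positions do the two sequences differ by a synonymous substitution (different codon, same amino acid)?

Codon 1: ACT Thr / AAG Lys — nonsynonymous.
Codon 2: CGC Arg / CGC Arg — identical.
Codon 3: GCA Ala / GCA Ala — identical.
Codon 4: CCC Pro / CCT Pro — synonymous.
Codon 5: TCG Ser / TCG Ser — identical.
Codon 6: CCC Pro / CCA Pro — synonymous.
Codon 7: AAT Asn / AAT Asn — identical.
Codon 8: CTA Leu / CTA Leu — identical.
Codon 9: AAC Asn / AAT Asn — synonymous.
Synonymous differences: 3.

3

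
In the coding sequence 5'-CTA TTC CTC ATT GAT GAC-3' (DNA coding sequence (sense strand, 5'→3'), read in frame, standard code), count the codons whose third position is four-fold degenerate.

2

Codon 1 CTA (Leu): third position 4-fold.
Codon 2 TTC (Phe): third position 2-fold.
Codon 3 CTC (Leu): third position 4-fold.
Codon 4 ATT (Ile): third position 3-fold.
Codon 5 GAT (Asp): third position 2-fold.
Codon 6 GAC (Asp): third position 2-fold.
Four-fold degenerate third positions: 2.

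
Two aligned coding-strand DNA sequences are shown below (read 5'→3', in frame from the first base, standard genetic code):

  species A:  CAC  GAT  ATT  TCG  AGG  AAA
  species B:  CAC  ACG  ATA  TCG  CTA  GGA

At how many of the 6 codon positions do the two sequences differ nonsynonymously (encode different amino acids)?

3

Codon 1: CAC His / CAC His — identical.
Codon 2: GAT Asp / ACG Thr — nonsynonymous.
Codon 3: ATT Ile / ATA Ile — synonymous.
Codon 4: TCG Ser / TCG Ser — identical.
Codon 5: AGG Arg / CTA Leu — nonsynonymous.
Codon 6: AAA Lys / GGA Gly — nonsynonymous.
Nonsynonymous differences: 3.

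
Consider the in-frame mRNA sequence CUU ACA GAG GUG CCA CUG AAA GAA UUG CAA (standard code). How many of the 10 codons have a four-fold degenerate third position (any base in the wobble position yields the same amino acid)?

Codon 1 CUU (Leu): third position 4-fold.
Codon 2 ACA (Thr): third position 4-fold.
Codon 3 GAG (Glu): third position 2-fold.
Codon 4 GUG (Val): third position 4-fold.
Codon 5 CCA (Pro): third position 4-fold.
Codon 6 CUG (Leu): third position 4-fold.
Codon 7 AAA (Lys): third position 2-fold.
Codon 8 GAA (Glu): third position 2-fold.
Codon 9 UUG (Leu): third position 2-fold.
Codon 10 CAA (Gln): third position 2-fold.
Four-fold degenerate third positions: 5.

5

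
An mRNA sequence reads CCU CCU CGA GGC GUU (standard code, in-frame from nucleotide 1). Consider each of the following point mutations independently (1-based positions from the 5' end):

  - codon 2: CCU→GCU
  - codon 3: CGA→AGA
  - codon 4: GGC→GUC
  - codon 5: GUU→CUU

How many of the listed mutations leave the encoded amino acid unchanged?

Codon 2: CCU (Pro) → GCU (Ala) — missense.
Codon 3: CGA (Arg) → AGA (Arg) — synonymous.
Codon 4: GGC (Gly) → GUC (Val) — missense.
Codon 5: GUU (Val) → CUU (Leu) — missense.
Synonymous: 1 of 4.

1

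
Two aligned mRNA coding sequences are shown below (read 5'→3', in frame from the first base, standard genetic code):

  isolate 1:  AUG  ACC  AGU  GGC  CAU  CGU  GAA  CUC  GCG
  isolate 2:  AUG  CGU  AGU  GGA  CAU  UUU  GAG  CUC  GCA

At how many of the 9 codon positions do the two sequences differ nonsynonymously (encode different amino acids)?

Codon 1: AUG Met / AUG Met — identical.
Codon 2: ACC Thr / CGU Arg — nonsynonymous.
Codon 3: AGU Ser / AGU Ser — identical.
Codon 4: GGC Gly / GGA Gly — synonymous.
Codon 5: CAU His / CAU His — identical.
Codon 6: CGU Arg / UUU Phe — nonsynonymous.
Codon 7: GAA Glu / GAG Glu — synonymous.
Codon 8: CUC Leu / CUC Leu — identical.
Codon 9: GCG Ala / GCA Ala — synonymous.
Nonsynonymous differences: 2.

2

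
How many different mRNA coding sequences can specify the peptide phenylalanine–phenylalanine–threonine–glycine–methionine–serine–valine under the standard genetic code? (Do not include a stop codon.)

Phe: 2 codons.
Phe: 2 codons.
Thr: 4 codons.
Gly: 4 codons.
Met: 1 codon.
Ser: 6 codons.
Val: 4 codons.
2 × 2 × 4 × 4 × 1 × 6 × 4 = 1536.

1536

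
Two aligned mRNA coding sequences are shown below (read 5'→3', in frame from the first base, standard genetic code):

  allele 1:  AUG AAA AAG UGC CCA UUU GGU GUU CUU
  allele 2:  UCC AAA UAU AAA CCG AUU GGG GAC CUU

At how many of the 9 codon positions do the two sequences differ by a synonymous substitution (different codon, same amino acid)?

2

Codon 1: AUG Met / UCC Ser — nonsynonymous.
Codon 2: AAA Lys / AAA Lys — identical.
Codon 3: AAG Lys / UAU Tyr — nonsynonymous.
Codon 4: UGC Cys / AAA Lys — nonsynonymous.
Codon 5: CCA Pro / CCG Pro — synonymous.
Codon 6: UUU Phe / AUU Ile — nonsynonymous.
Codon 7: GGU Gly / GGG Gly — synonymous.
Codon 8: GUU Val / GAC Asp — nonsynonymous.
Codon 9: CUU Leu / CUU Leu — identical.
Synonymous differences: 2.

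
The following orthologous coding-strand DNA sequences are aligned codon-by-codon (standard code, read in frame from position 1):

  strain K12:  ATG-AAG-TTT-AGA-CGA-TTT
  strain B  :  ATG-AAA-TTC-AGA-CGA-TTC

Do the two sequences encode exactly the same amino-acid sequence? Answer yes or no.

yes

Codon 1: ATG Met / ATG Met — identical.
Codon 2: AAG Lys / AAA Lys — synonymous.
Codon 3: TTT Phe / TTC Phe — synonymous.
Codon 4: AGA Arg / AGA Arg — identical.
Codon 5: CGA Arg / CGA Arg — identical.
Codon 6: TTT Phe / TTC Phe — synonymous.
Nonsynonymous differences: 0 → same protein.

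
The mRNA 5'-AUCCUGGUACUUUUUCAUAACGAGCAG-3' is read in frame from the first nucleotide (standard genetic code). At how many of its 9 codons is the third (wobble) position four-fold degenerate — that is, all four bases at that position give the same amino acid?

Codon 1 AUC (Ile): third position 3-fold.
Codon 2 CUG (Leu): third position 4-fold.
Codon 3 GUA (Val): third position 4-fold.
Codon 4 CUU (Leu): third position 4-fold.
Codon 5 UUU (Phe): third position 2-fold.
Codon 6 CAU (His): third position 2-fold.
Codon 7 AAC (Asn): third position 2-fold.
Codon 8 GAG (Glu): third position 2-fold.
Codon 9 CAG (Gln): third position 2-fold.
Four-fold degenerate third positions: 3.

3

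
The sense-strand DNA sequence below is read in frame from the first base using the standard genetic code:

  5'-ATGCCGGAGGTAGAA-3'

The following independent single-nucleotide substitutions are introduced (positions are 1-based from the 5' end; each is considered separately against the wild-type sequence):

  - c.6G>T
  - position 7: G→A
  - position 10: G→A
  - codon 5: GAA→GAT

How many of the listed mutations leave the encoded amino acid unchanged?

Codon 2: CCG (Pro) → CCT (Pro) — synonymous.
Codon 3: GAG (Glu) → AAG (Lys) — missense.
Codon 4: GTA (Val) → ATA (Ile) — missense.
Codon 5: GAA (Glu) → GAT (Asp) — missense.
Synonymous: 1 of 4.

1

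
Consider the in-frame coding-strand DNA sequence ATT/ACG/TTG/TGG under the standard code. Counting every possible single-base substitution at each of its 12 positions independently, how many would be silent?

7

Codon 1 (ATT, Ile): 2 synonymous substitutions.
Codon 2 (ACG, Thr): 3 synonymous substitutions.
Codon 3 (TTG, Leu): 2 synonymous substitutions.
Codon 4 (TGG, Trp): 0 synonymous substitutions.
Total: 2 + 3 + 2 + 0 = 7.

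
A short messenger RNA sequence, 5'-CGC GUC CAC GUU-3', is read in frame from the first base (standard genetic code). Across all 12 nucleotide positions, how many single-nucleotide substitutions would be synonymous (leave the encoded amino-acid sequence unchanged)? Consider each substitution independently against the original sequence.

Codon 1 (CGC, Arg): 3 synonymous substitutions.
Codon 2 (GUC, Val): 3 synonymous substitutions.
Codon 3 (CAC, His): 1 synonymous substitution.
Codon 4 (GUU, Val): 3 synonymous substitutions.
Total: 3 + 3 + 1 + 3 = 10.

10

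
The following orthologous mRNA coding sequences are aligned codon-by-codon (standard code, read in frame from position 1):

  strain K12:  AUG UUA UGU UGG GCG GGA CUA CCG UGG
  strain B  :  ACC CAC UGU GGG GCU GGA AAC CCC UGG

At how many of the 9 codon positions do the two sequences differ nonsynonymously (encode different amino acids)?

Codon 1: AUG Met / ACC Thr — nonsynonymous.
Codon 2: UUA Leu / CAC His — nonsynonymous.
Codon 3: UGU Cys / UGU Cys — identical.
Codon 4: UGG Trp / GGG Gly — nonsynonymous.
Codon 5: GCG Ala / GCU Ala — synonymous.
Codon 6: GGA Gly / GGA Gly — identical.
Codon 7: CUA Leu / AAC Asn — nonsynonymous.
Codon 8: CCG Pro / CCC Pro — synonymous.
Codon 9: UGG Trp / UGG Trp — identical.
Nonsynonymous differences: 4.

4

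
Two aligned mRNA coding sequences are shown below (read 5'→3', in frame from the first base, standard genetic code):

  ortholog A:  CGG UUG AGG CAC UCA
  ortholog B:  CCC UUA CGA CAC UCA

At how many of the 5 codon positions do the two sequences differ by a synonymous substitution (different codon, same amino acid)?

Codon 1: CGG Arg / CCC Pro — nonsynonymous.
Codon 2: UUG Leu / UUA Leu — synonymous.
Codon 3: AGG Arg / CGA Arg — synonymous.
Codon 4: CAC His / CAC His — identical.
Codon 5: UCA Ser / UCA Ser — identical.
Synonymous differences: 2.

2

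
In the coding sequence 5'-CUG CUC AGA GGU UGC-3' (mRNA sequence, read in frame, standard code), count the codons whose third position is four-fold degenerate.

Codon 1 CUG (Leu): third position 4-fold.
Codon 2 CUC (Leu): third position 4-fold.
Codon 3 AGA (Arg): third position 2-fold.
Codon 4 GGU (Gly): third position 4-fold.
Codon 5 UGC (Cys): third position 2-fold.
Four-fold degenerate third positions: 3.

3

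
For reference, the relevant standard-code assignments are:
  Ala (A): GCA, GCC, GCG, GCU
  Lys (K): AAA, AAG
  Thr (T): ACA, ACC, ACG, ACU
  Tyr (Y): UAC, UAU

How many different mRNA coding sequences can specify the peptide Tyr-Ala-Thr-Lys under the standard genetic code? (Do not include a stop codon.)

64

Tyr: 2 codons.
Ala: 4 codons.
Thr: 4 codons.
Lys: 2 codons.
2 × 4 × 4 × 2 = 64.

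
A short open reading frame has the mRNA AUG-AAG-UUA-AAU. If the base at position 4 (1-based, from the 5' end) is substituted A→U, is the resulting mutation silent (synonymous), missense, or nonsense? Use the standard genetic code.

Position 4 falls in codon 2: AAG → Lys.
After the substitution the codon is UAG → Stop.
The new codon is a stop codon, so this is a nonsense mutation.

nonsense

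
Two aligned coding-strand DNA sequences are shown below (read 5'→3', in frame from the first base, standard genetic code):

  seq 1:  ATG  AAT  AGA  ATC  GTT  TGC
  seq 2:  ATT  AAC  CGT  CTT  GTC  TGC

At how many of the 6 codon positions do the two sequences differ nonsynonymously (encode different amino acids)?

2

Codon 1: ATG Met / ATT Ile — nonsynonymous.
Codon 2: AAT Asn / AAC Asn — synonymous.
Codon 3: AGA Arg / CGT Arg — synonymous.
Codon 4: ATC Ile / CTT Leu — nonsynonymous.
Codon 5: GTT Val / GTC Val — synonymous.
Codon 6: TGC Cys / TGC Cys — identical.
Nonsynonymous differences: 2.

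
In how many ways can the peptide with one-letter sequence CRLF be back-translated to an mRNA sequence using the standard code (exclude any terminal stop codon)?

144

Cys: 2 codons.
Arg: 6 codons.
Leu: 6 codons.
Phe: 2 codons.
2 × 6 × 6 × 2 = 144.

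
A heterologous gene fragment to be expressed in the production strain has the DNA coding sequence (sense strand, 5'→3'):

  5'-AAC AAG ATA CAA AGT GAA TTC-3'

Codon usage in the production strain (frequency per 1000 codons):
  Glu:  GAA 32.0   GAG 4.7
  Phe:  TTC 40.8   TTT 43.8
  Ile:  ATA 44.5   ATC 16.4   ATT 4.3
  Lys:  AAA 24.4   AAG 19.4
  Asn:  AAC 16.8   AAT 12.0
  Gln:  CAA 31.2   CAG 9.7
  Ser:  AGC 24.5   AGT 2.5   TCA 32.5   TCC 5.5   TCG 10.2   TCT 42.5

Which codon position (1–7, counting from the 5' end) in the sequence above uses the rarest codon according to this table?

Codon 1 AAC (Asn): 16.8 per 1000.
Codon 2 AAG (Lys): 19.4 per 1000.
Codon 3 ATA (Ile): 44.5 per 1000.
Codon 4 CAA (Gln): 31.2 per 1000.
Codon 5 AGT (Ser): 2.5 per 1000.
Codon 6 GAA (Glu): 32.0 per 1000.
Codon 7 TTC (Phe): 40.8 per 1000.
Lowest frequency is 2.5 at codon 5.

5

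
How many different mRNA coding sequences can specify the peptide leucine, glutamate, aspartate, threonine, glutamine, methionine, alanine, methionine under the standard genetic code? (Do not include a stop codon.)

768

Leu: 6 codons.
Glu: 2 codons.
Asp: 2 codons.
Thr: 4 codons.
Gln: 2 codons.
Met: 1 codon.
Ala: 4 codons.
Met: 1 codon.
6 × 2 × 2 × 4 × 2 × 1 × 4 × 1 = 768.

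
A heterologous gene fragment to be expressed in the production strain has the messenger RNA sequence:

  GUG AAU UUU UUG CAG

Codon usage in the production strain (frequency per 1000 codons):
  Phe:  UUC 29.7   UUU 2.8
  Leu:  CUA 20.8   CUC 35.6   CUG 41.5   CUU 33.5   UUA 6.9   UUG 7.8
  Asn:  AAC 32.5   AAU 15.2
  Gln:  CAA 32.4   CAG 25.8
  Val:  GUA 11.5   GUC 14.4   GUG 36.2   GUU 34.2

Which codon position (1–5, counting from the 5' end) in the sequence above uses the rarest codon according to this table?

3

Codon 1 GUG (Val): 36.2 per 1000.
Codon 2 AAU (Asn): 15.2 per 1000.
Codon 3 UUU (Phe): 2.8 per 1000.
Codon 4 UUG (Leu): 7.8 per 1000.
Codon 5 CAG (Gln): 25.8 per 1000.
Lowest frequency is 2.8 at codon 3.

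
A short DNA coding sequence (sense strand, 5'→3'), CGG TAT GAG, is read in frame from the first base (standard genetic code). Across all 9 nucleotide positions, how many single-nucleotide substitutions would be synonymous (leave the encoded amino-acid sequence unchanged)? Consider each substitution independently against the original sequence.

Codon 1 (CGG, Arg): 4 synonymous substitutions.
Codon 2 (TAT, Tyr): 1 synonymous substitution.
Codon 3 (GAG, Glu): 1 synonymous substitution.
Total: 4 + 1 + 1 = 6.

6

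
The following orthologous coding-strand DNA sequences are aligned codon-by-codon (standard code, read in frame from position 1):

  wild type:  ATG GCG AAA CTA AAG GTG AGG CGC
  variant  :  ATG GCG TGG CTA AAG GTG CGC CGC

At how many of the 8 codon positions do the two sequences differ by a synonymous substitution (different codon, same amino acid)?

Codon 1: ATG Met / ATG Met — identical.
Codon 2: GCG Ala / GCG Ala — identical.
Codon 3: AAA Lys / TGG Trp — nonsynonymous.
Codon 4: CTA Leu / CTA Leu — identical.
Codon 5: AAG Lys / AAG Lys — identical.
Codon 6: GTG Val / GTG Val — identical.
Codon 7: AGG Arg / CGC Arg — synonymous.
Codon 8: CGC Arg / CGC Arg — identical.
Synonymous differences: 1.

1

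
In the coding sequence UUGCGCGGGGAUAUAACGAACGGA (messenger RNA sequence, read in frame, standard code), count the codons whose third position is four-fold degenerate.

4

Codon 1 UUG (Leu): third position 2-fold.
Codon 2 CGC (Arg): third position 4-fold.
Codon 3 GGG (Gly): third position 4-fold.
Codon 4 GAU (Asp): third position 2-fold.
Codon 5 AUA (Ile): third position 3-fold.
Codon 6 ACG (Thr): third position 4-fold.
Codon 7 AAC (Asn): third position 2-fold.
Codon 8 GGA (Gly): third position 4-fold.
Four-fold degenerate third positions: 4.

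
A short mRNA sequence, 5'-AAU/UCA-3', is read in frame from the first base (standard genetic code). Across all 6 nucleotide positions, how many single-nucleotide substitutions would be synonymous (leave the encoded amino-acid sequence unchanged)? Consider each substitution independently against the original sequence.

Codon 1 (AAU, Asn): 1 synonymous substitution.
Codon 2 (UCA, Ser): 3 synonymous substitutions.
Total: 1 + 3 = 4.

4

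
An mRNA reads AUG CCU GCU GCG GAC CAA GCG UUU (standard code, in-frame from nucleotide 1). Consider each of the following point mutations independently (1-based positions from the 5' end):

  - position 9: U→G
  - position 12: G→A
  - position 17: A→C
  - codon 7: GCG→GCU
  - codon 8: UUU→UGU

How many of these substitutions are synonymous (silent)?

3

Codon 3: GCU (Ala) → GCG (Ala) — synonymous.
Codon 4: GCG (Ala) → GCA (Ala) — synonymous.
Codon 6: CAA (Gln) → CCA (Pro) — missense.
Codon 7: GCG (Ala) → GCU (Ala) — synonymous.
Codon 8: UUU (Phe) → UGU (Cys) — missense.
Synonymous: 3 of 5.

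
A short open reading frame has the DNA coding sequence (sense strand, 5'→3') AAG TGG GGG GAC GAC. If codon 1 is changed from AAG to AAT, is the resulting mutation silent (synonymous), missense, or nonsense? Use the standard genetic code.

Position 3 falls in codon 1: AAG → Lys.
After the substitution the codon is AAT → Asn.
Lys ≠ Asn, so this is a missense mutation.

missense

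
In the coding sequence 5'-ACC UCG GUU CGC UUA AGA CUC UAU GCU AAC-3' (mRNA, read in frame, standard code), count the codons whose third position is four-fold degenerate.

6

Codon 1 ACC (Thr): third position 4-fold.
Codon 2 UCG (Ser): third position 4-fold.
Codon 3 GUU (Val): third position 4-fold.
Codon 4 CGC (Arg): third position 4-fold.
Codon 5 UUA (Leu): third position 2-fold.
Codon 6 AGA (Arg): third position 2-fold.
Codon 7 CUC (Leu): third position 4-fold.
Codon 8 UAU (Tyr): third position 2-fold.
Codon 9 GCU (Ala): third position 4-fold.
Codon 10 AAC (Asn): third position 2-fold.
Four-fold degenerate third positions: 6.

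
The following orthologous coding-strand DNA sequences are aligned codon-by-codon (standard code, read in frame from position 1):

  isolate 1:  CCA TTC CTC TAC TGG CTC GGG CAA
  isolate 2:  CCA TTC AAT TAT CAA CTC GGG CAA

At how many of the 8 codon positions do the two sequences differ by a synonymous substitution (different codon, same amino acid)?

Codon 1: CCA Pro / CCA Pro — identical.
Codon 2: TTC Phe / TTC Phe — identical.
Codon 3: CTC Leu / AAT Asn — nonsynonymous.
Codon 4: TAC Tyr / TAT Tyr — synonymous.
Codon 5: TGG Trp / CAA Gln — nonsynonymous.
Codon 6: CTC Leu / CTC Leu — identical.
Codon 7: GGG Gly / GGG Gly — identical.
Codon 8: CAA Gln / CAA Gln — identical.
Synonymous differences: 1.

1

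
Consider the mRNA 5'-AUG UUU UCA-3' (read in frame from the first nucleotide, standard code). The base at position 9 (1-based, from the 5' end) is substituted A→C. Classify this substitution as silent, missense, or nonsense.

Position 9 falls in codon 3: UCA → Ser.
After the substitution the codon is UCC → Ser.
Both encode Ser, so the change is synonymous.

silent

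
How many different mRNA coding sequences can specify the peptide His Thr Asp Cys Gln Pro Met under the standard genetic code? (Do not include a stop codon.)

His: 2 codons.
Thr: 4 codons.
Asp: 2 codons.
Cys: 2 codons.
Gln: 2 codons.
Pro: 4 codons.
Met: 1 codon.
2 × 4 × 2 × 2 × 2 × 4 × 1 = 256.

256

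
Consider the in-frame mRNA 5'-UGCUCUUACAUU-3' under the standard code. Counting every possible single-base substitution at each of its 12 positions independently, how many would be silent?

Codon 1 (UGC, Cys): 1 synonymous substitution.
Codon 2 (UCU, Ser): 3 synonymous substitutions.
Codon 3 (UAC, Tyr): 1 synonymous substitution.
Codon 4 (AUU, Ile): 2 synonymous substitutions.
Total: 1 + 3 + 1 + 2 = 7.

7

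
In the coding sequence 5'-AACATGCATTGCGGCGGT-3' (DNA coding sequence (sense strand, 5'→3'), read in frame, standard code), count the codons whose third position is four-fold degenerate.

Codon 1 AAC (Asn): third position 2-fold.
Codon 2 ATG (Met): third position 1-fold.
Codon 3 CAT (His): third position 2-fold.
Codon 4 TGC (Cys): third position 2-fold.
Codon 5 GGC (Gly): third position 4-fold.
Codon 6 GGT (Gly): third position 4-fold.
Four-fold degenerate third positions: 2.

2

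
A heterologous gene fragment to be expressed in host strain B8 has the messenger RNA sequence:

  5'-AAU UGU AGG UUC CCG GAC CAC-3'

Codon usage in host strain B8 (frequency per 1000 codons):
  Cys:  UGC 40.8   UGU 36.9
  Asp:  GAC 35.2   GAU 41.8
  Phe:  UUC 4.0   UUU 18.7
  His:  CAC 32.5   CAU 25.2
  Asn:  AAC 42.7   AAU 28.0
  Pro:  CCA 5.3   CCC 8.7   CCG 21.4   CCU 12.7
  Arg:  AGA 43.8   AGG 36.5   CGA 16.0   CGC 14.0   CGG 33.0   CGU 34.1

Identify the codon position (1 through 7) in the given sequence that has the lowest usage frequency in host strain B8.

4

Codon 1 AAU (Asn): 28.0 per 1000.
Codon 2 UGU (Cys): 36.9 per 1000.
Codon 3 AGG (Arg): 36.5 per 1000.
Codon 4 UUC (Phe): 4.0 per 1000.
Codon 5 CCG (Pro): 21.4 per 1000.
Codon 6 GAC (Asp): 35.2 per 1000.
Codon 7 CAC (His): 32.5 per 1000.
Lowest frequency is 4.0 at codon 4.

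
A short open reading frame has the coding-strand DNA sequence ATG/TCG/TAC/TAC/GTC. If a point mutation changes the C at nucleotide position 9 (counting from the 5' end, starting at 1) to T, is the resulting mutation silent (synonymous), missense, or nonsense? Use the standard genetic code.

silent

Position 9 falls in codon 3: TAC → Tyr.
After the substitution the codon is TAT → Tyr.
Both encode Tyr, so the change is synonymous.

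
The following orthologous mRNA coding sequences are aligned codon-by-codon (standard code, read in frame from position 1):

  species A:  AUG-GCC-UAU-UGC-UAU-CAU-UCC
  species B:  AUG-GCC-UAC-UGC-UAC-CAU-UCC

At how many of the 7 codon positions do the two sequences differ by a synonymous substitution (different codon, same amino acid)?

2

Codon 1: AUG Met / AUG Met — identical.
Codon 2: GCC Ala / GCC Ala — identical.
Codon 3: UAU Tyr / UAC Tyr — synonymous.
Codon 4: UGC Cys / UGC Cys — identical.
Codon 5: UAU Tyr / UAC Tyr — synonymous.
Codon 6: CAU His / CAU His — identical.
Codon 7: UCC Ser / UCC Ser — identical.
Synonymous differences: 2.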